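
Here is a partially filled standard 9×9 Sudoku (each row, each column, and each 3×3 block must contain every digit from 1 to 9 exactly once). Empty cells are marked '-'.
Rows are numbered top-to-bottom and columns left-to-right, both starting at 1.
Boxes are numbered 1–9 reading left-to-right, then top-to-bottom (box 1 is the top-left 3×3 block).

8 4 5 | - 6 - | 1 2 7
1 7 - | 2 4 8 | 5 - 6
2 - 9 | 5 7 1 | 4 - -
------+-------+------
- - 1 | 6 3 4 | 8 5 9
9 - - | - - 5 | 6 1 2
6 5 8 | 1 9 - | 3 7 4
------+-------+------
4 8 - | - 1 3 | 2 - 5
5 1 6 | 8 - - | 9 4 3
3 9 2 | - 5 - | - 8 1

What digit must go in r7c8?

Row 7 already contains {1, 2, 3, 4, 5, 8}.
Column 8 already contains {1, 2, 4, 5, 7, 8}.
Its 3×3 block (box 9) already contains {1, 2, 3, 4, 5, 8, 9}.
The only value from 1–9 not eliminated is 6, so r7c8 = 6.

6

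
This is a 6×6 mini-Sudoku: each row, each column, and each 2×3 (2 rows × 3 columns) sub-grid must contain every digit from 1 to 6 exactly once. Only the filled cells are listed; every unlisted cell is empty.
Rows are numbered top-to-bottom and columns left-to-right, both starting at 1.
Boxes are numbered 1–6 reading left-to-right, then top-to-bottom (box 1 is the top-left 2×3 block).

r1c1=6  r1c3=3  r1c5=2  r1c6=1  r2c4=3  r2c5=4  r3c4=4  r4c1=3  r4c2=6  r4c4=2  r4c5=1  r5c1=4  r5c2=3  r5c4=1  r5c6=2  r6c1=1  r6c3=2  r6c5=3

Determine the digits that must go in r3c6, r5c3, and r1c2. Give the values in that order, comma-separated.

For r3c6:
  Consider where 3 can go in box 4.
  r3c5 is out (column 5 already has a 3).
  r4c6 is out (row 4 already has a 3).
  So the only cell in box 4 that can hold 3 is r3c6.
  So r3c6 = 3.
For r5c3:
  Consider where 6 can go in column 3.
  r2c3 is out (box 1 already has a 6).
  r3c3 is out (box 3 already has a 6).
  r4c3 is out (row 4 already has a 6).
  So the only cell in column 3 that can hold 6 is r5c3.
  So r5c3 = 6.
For r1c2:
  Consider where 4 can go in box 1.
  r2c1 is out (row 2 already has a 4).
  r2c2 is out (row 2 already has a 4).
  r2c3 is out (row 2 already has a 4).
  So the only cell in box 1 that can hold 4 is r1c2.
  So r1c2 = 4.

3,6,4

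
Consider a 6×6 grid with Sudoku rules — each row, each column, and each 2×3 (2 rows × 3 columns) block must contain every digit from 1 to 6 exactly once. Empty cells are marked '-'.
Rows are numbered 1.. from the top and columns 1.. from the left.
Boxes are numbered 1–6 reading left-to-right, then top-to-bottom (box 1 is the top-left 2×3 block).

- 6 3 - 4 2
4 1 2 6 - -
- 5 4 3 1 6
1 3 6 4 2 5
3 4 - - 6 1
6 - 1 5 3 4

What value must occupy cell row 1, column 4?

Row 1 already contains {2, 3, 4, 6}.
Column 4 already contains {3, 4, 5, 6}.
Its 2×3 block (box 2) already contains {2, 4, 6}.
The only value from 1–6 not eliminated is 1, so row 1, column 4 = 1.

1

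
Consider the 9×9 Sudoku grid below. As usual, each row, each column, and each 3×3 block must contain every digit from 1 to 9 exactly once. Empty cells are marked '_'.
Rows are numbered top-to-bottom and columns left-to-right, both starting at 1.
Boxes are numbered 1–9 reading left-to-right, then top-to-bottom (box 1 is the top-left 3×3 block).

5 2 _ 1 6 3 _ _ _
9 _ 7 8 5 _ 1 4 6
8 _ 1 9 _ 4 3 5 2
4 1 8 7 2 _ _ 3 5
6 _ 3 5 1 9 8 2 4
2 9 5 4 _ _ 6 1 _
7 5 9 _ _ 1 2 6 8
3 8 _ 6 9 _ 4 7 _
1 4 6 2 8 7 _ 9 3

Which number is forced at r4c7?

Row 4 already contains {1, 2, 3, 4, 5, 7, 8}.
Column 7 already contains {1, 2, 3, 4, 6, 8}.
Its 3×3 block (box 6) already contains {1, 2, 3, 4, 5, 6, 8}.
The only value from 1–9 not eliminated is 9, so r4c7 = 9.

9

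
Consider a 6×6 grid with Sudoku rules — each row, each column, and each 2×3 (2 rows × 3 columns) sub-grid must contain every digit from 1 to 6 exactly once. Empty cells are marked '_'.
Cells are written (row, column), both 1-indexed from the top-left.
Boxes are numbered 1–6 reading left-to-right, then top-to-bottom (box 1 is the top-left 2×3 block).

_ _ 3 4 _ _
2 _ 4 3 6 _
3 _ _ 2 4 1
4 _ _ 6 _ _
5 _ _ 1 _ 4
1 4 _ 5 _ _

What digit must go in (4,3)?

1

Cell (4,3) itself could take any of {1, 2, 5} by direct elimination.
Consider where 1 can go in column 3.
(3,3) is out (row 3 already has a 1).
(5,3) is out (row 5 already has a 1).
(6,3) is out (row 6 already has a 1).
So the only cell in column 3 that can hold 1 is (4,3).
Therefore (4,3) = 1.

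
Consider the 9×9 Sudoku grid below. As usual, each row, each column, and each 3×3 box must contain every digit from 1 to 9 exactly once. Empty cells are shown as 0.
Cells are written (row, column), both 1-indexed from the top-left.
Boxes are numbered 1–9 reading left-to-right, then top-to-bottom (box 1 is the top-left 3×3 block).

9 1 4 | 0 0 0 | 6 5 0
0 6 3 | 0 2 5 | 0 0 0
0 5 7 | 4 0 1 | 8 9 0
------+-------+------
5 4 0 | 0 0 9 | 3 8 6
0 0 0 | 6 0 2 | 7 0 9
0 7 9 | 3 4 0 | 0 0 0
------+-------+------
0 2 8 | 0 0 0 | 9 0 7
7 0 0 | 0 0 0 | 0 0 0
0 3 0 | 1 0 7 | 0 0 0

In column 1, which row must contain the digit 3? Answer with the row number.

5

Consider where 3 can go in column 1.
(2,1) is out (row 2 already has a 3).
(3,1) is out (box 1 already has a 3).
(6,1) is out (row 6 already has a 3).
(7,1) is out (box 7 already has a 3).
(9,1) is out (row 9 already has a 3).
So the only cell in column 1 that can hold 3 is (5,1).
That is row 5.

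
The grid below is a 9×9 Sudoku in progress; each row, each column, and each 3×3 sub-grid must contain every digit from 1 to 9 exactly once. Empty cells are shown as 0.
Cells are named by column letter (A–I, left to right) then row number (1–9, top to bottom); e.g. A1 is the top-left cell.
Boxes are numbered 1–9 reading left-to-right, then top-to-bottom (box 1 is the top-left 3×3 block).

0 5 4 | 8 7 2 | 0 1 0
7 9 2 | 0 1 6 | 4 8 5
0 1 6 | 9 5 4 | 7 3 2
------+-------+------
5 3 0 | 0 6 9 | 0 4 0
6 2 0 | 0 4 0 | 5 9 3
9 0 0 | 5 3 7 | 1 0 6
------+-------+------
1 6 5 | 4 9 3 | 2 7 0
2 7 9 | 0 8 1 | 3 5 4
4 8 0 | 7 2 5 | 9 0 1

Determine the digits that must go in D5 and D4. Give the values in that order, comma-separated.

1,2

For D5:
  Row 5 already contains {2, 3, 4, 5, 6, 9}.
  Column D already contains {4, 5, 7, 8, 9}.
  Its 3×3 block (box 5) already contains {3, 4, 5, 6, 7, 9}.
  The only value from 1–9 not eliminated is 1, so D5 = 1.
For D4:
  Consider where 2 can go in row 4.
  C4 is out (column C already has a 2).
  G4 is out (column G already has a 2).
  I4 is out (column I already has a 2).
  So the only cell in row 4 that can hold 2 is D4.
  So D4 = 2.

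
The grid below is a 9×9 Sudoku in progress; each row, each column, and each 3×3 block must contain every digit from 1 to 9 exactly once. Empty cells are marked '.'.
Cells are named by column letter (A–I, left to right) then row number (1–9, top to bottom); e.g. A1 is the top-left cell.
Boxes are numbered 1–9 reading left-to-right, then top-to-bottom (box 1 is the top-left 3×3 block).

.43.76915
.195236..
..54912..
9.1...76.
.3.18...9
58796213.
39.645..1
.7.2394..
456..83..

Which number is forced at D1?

8

Row 1 already contains {1, 3, 4, 5, 6, 7, 9}.
Column D already contains {1, 2, 4, 5, 6, 9}.
Its 3×3 block (box 2) already contains {1, 2, 3, 4, 5, 6, 7, 9}.
The only value from 1–9 not eliminated is 8, so D1 = 8.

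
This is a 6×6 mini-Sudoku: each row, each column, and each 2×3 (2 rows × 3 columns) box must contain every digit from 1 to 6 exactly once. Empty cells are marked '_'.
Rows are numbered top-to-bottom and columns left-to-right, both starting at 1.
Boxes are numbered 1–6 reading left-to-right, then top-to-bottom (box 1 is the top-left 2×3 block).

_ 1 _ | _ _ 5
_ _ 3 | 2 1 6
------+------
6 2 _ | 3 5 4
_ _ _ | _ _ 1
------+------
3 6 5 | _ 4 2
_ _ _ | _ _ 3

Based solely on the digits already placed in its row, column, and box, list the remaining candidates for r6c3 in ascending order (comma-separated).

1,2,4

Row 6 already contains {3}.
Column 3 already contains {3, 5}.
Its 2×3 block (box 5) already contains {3, 5, 6}.
Removing those from 1–6 leaves {1, 2, 4} as the candidates for r6c3.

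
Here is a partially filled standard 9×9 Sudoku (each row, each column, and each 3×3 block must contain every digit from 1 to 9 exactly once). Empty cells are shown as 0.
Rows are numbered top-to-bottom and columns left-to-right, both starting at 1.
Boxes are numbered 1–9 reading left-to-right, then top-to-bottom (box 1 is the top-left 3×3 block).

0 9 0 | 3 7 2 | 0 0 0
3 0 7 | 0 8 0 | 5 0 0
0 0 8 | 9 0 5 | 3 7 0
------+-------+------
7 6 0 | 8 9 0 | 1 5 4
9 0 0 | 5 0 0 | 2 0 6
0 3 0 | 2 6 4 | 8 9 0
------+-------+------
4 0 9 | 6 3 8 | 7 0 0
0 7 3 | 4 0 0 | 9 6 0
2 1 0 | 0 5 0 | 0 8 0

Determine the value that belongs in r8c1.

Cell r8c1 itself could take any of {5, 8} by direct elimination.
Consider where 8 can go in row 8.
r8c5 is out (column 5 already has a 8).
r8c6 is out (column 6 already has a 8).
r8c9 is out (box 9 already has a 8).
So the only cell in row 8 that can hold 8 is r8c1.
Therefore r8c1 = 8.

8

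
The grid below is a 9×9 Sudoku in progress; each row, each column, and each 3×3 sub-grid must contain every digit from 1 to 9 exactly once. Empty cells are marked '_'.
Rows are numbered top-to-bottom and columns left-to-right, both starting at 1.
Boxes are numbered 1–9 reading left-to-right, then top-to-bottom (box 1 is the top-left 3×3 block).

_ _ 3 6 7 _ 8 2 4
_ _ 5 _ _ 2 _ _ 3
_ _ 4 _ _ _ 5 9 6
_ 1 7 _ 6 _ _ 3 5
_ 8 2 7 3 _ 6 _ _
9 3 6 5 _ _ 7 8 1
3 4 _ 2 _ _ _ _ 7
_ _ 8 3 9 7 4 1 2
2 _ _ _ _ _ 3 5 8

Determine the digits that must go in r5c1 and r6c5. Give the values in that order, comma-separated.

5,2

For r5c1:
  Consider where 5 can go in row 5.
  r5c6 is out (box 5 already has a 5).
  r5c8 is out (column 8 already has a 5).
  r5c9 is out (column 9 already has a 5).
  So the only cell in row 5 that can hold 5 is r5c1.
  So r5c1 = 5.
For r6c5:
  Consider where 2 can go in column 5.
  r2c5 is out (row 2 already has a 2).
  r3c5 is out (box 2 already has a 2).
  r7c5 is out (row 7 already has a 2).
  r9c5 is out (row 9 already has a 2).
  So the only cell in column 5 that can hold 2 is r6c5.
  So r6c5 = 2.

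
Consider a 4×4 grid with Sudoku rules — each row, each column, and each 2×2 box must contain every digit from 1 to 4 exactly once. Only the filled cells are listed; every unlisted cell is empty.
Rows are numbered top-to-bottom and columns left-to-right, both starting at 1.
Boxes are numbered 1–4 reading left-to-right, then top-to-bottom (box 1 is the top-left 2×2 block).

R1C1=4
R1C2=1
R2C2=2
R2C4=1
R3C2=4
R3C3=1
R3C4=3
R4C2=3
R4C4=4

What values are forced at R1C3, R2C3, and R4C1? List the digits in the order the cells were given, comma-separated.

For R1C3:
  Consider where 3 can go in row 1.
  R1C4 is out (column 4 already has a 3).
  So the only cell in row 1 that can hold 3 is R1C3.
  So R1C3 = 3.
For R2C3:
  Consider where 4 can go in row 2.
  R2C1 is out (column 1 already has a 4).
  So the only cell in row 2 that can hold 4 is R2C3.
  So R2C3 = 4.
For R4C1:
  Consider where 1 can go in row 4.
  R4C3 is out (column 3 already has a 1).
  So the only cell in row 4 that can hold 1 is R4C1.
  So R4C1 = 1.

3,4,1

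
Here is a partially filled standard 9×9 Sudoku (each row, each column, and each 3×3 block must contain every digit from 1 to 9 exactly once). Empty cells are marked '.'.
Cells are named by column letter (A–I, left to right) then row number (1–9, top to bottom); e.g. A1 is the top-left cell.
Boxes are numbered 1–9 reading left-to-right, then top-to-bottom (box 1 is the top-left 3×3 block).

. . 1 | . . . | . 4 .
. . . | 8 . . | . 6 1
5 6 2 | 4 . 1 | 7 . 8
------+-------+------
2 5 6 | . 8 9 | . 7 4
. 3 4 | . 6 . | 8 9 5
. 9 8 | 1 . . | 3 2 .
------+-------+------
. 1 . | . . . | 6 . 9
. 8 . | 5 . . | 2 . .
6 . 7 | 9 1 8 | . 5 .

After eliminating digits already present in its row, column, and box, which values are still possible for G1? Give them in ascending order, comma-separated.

Row 1 already contains {1, 4}.
Column G already contains {2, 3, 6, 7, 8}.
Its 3×3 block (box 3) already contains {1, 4, 6, 7, 8}.
Removing those from 1–9 leaves {5, 9} as the candidates for G1.

5,9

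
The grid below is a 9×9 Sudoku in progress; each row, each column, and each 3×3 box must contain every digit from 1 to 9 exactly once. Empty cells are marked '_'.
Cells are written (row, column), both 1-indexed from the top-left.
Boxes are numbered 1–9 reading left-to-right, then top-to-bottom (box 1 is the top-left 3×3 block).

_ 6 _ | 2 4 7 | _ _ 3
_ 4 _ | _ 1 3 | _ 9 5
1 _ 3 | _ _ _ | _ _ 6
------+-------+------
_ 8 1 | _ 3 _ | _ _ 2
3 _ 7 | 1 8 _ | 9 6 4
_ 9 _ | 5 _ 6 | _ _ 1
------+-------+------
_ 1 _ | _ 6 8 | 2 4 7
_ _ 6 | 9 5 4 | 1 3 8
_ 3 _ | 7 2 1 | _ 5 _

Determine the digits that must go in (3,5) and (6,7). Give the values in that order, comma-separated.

For (3,5):
  Row 3 already contains {1, 3, 6}.
  Column 5 already contains {1, 2, 3, 4, 5, 6, 8}.
  Its 3×3 block (box 2) already contains {1, 2, 3, 4, 7}.
  The only value from 1–9 not eliminated is 9, so (3,5) = 9.
For (6,7):
  Consider where 3 can go in box 6.
  (4,7) is out (row 4 already has a 3).
  (4,8) is out (row 4 already has a 3).
  (6,8) is out (column 8 already has a 3).
  So the only cell in box 6 that can hold 3 is (6,7).
  So (6,7) = 3.

9,3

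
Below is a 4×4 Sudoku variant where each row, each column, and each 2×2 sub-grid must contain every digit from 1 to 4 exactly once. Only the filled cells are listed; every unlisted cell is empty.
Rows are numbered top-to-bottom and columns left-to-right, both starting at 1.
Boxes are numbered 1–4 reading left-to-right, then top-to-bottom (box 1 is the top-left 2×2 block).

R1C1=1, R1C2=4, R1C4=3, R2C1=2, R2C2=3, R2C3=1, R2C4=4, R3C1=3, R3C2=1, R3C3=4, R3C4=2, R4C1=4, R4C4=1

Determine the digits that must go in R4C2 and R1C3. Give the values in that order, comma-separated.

2,2

For R4C2:
  Row 4 already contains {1, 4}.
  Column 2 already contains {1, 3, 4}.
  Its 2×2 block (box 3) already contains {1, 3, 4}.
  The only value from 1–4 not eliminated is 2, so R4C2 = 2.
For R1C3:
  Row 1 already contains {1, 3, 4}.
  Column 3 already contains {1, 4}.
  Its 2×2 block (box 2) already contains {1, 3, 4}.
  The only value from 1–4 not eliminated is 2, so R1C3 = 2.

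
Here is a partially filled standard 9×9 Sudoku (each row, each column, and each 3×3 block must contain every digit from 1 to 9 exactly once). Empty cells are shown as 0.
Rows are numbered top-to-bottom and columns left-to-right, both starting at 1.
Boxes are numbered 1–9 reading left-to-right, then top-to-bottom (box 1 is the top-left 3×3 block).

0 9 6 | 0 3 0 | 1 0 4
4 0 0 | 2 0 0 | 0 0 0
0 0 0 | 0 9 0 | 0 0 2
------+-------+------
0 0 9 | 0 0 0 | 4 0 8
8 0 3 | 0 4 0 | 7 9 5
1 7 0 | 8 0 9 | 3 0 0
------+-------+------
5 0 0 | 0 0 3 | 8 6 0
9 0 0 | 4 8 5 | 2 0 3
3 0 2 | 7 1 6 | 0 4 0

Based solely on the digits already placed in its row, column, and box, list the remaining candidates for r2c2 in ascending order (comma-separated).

1,3,5,8

Row 2 already contains {2, 4}.
Column 2 already contains {7, 9}.
Its 3×3 block (box 1) already contains {4, 6, 9}.
Removing those from 1–9 leaves {1, 3, 5, 8} as the candidates for r2c2.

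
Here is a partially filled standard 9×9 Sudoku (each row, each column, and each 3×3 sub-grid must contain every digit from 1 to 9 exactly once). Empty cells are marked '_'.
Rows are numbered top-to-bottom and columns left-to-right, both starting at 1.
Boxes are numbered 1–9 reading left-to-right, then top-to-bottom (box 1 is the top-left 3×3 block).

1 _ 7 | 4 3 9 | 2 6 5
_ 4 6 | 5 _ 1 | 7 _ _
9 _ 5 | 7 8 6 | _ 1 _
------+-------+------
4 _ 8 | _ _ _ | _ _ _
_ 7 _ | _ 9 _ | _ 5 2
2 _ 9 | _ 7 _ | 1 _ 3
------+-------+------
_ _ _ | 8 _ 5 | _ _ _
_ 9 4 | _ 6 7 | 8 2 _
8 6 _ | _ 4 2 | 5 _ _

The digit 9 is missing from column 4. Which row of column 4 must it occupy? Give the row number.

9

Consider where 9 can go in column 4.
R4C4 is out (box 5 already has a 9).
R5C4 is out (row 5 already has a 9).
R6C4 is out (row 6 already has a 9).
R8C4 is out (row 8 already has a 9).
So the only cell in column 4 that can hold 9 is R9C4.
That is row 9.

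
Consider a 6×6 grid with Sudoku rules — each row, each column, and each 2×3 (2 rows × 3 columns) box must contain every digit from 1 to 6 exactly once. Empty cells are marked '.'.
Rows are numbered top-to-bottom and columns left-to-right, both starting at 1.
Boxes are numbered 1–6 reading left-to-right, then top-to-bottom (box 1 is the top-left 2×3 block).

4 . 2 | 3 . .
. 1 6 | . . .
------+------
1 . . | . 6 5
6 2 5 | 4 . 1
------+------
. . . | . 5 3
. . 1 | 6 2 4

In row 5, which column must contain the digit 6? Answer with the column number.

2

Consider where 6 can go in row 5.
r5c1 is out (column 1 already has a 6).
r5c3 is out (column 3 already has a 6).
r5c4 is out (column 4 already has a 6).
So the only cell in row 5 that can hold 6 is r5c2.
That is column 2.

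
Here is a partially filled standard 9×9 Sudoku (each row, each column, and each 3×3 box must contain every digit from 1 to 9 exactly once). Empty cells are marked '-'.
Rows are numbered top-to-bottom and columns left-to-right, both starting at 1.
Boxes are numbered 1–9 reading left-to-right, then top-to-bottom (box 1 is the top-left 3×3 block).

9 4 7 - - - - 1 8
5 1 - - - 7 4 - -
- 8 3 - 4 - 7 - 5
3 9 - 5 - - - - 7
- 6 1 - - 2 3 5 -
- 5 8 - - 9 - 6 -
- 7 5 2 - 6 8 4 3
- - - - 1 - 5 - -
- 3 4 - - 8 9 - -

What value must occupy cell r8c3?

9

Cell r8c3 itself could take any of {2, 6, 9} by direct elimination.
Consider where 9 can go in column 3.
r2c3 is out (box 1 already has a 9).
r4c3 is out (row 4 already has a 9).
So the only cell in column 3 that can hold 9 is r8c3.
Therefore r8c3 = 9.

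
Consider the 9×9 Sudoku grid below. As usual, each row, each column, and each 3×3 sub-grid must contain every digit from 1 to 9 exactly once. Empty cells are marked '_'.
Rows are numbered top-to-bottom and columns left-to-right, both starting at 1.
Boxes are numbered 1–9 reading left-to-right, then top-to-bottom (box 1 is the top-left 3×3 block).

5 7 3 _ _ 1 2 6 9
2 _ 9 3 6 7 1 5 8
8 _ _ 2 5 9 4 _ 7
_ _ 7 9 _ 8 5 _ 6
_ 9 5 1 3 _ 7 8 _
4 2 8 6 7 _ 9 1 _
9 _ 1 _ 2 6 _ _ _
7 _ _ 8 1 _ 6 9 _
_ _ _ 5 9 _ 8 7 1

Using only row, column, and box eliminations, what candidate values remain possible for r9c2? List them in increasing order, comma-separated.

3,4,6

Row 9 already contains {1, 5, 7, 8, 9}.
Column 2 already contains {2, 7, 9}.
Its 3×3 block (box 7) already contains {1, 7, 9}.
Removing those from 1–9 leaves {3, 4, 6} as the candidates for r9c2.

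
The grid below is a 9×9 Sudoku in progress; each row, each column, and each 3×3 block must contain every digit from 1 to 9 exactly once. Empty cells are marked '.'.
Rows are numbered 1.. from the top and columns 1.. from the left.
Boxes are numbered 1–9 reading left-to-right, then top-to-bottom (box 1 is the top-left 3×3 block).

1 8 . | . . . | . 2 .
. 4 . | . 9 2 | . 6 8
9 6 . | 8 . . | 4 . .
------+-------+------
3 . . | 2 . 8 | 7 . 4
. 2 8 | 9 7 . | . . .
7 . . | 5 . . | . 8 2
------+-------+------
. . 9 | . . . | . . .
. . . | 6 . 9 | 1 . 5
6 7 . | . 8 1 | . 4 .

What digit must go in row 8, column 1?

Cell row 8, column 1 itself could take any of {2, 4, 8} by direct elimination.
Consider where 8 can go in row 8.
row 8, column 2 is out (column 2 already has a 8).
row 8, column 3 is out (column 3 already has a 8).
row 8, column 5 is out (column 5 already has a 8).
row 8, column 8 is out (column 8 already has a 8).
So the only cell in row 8 that can hold 8 is row 8, column 1.
Therefore row 8, column 1 = 8.

8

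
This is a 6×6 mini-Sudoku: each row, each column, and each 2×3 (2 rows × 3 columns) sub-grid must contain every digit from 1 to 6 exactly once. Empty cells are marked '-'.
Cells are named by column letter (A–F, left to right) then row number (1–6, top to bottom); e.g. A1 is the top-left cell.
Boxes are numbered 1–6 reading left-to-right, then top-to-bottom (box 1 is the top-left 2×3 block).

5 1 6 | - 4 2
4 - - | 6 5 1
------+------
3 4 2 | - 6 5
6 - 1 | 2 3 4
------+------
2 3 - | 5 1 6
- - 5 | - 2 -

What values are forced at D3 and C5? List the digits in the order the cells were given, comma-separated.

1,4

For D3:
  Row 3 already contains {2, 3, 4, 5, 6}.
  Column D already contains {2, 5, 6}.
  Its 2×3 block (box 4) already contains {2, 3, 4, 5, 6}.
  The only value from 1–6 not eliminated is 1, so D3 = 1.
For C5:
  Row 5 already contains {1, 2, 3, 5, 6}.
  Column C already contains {1, 2, 5, 6}.
  Its 2×3 block (box 5) already contains {2, 3, 5}.
  The only value from 1–6 not eliminated is 4, so C5 = 4.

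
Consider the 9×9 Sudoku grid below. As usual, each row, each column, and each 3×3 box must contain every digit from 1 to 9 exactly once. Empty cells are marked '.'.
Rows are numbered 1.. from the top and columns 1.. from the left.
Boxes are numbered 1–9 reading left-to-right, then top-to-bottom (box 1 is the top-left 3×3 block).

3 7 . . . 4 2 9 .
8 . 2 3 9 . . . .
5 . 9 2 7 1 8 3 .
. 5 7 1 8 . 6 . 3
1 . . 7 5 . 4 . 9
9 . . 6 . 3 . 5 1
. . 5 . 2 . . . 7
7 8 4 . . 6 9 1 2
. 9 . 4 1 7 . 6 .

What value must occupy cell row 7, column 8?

4

Cell row 7, column 8 itself could take any of {4, 8} by direct elimination.
Consider where 4 can go in box 9.
row 7, column 7 is out (column 7 already has a 4).
row 9, column 7 is out (row 9 already has a 4).
row 9, column 9 is out (row 9 already has a 4).
So the only cell in box 9 that can hold 4 is row 7, column 8.
Therefore row 7, column 8 = 4.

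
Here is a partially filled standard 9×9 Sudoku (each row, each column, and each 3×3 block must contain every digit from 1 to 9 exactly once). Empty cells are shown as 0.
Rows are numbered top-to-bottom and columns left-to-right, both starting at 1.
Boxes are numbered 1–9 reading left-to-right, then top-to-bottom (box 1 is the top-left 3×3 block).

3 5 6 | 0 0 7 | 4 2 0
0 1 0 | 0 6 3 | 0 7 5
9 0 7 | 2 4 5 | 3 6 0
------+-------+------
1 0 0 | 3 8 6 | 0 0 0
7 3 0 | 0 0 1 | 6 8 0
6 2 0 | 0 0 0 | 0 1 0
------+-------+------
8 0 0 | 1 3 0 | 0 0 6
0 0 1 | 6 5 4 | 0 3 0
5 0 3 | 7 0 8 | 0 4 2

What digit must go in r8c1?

Row 8 already contains {1, 3, 4, 5, 6}.
Column 1 already contains {1, 3, 5, 6, 7, 8, 9}.
Its 3×3 block (box 7) already contains {1, 3, 5, 8}.
The only value from 1–9 not eliminated is 2, so r8c1 = 2.

2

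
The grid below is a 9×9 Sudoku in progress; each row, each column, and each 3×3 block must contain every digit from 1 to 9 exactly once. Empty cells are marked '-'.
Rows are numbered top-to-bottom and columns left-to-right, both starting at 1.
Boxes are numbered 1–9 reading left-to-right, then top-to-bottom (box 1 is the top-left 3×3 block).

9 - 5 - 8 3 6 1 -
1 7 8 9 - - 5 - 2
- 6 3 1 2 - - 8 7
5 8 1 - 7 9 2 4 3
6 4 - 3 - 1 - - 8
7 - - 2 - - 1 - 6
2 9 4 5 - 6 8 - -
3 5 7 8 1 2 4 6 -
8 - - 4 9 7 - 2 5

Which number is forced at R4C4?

6

Row 4 already contains {1, 2, 3, 4, 5, 7, 8, 9}.
Column 4 already contains {1, 2, 3, 4, 5, 8, 9}.
Its 3×3 block (box 5) already contains {1, 2, 3, 7, 9}.
The only value from 1–9 not eliminated is 6, so R4C4 = 6.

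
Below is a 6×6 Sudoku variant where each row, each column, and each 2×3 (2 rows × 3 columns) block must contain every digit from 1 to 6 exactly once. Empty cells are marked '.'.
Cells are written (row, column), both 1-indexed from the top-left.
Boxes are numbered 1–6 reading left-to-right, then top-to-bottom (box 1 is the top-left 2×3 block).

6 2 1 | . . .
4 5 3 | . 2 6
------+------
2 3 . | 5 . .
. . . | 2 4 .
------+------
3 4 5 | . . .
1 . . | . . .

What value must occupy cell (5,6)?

Cell (5,6) itself could take any of {1, 2} by direct elimination.
Consider where 2 can go in row 5.
(5,4) is out (column 4 already has a 2).
(5,5) is out (column 5 already has a 2).
So the only cell in row 5 that can hold 2 is (5,6).
Therefore (5,6) = 2.

2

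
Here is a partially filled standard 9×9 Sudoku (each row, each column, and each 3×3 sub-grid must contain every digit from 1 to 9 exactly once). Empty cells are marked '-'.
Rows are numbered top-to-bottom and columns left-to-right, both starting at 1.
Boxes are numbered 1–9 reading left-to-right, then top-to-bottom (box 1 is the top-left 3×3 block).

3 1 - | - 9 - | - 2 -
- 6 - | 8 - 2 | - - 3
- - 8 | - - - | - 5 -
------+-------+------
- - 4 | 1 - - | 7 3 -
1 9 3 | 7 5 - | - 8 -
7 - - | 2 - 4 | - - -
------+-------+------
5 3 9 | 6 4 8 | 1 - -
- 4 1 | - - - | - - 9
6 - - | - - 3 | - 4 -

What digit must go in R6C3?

Cell R6C3 itself could take any of {5, 6} by direct elimination.
Consider where 6 can go in column 3.
R1C3 is out (box 1 already has a 6).
R2C3 is out (row 2 already has a 6).
R9C3 is out (row 9 already has a 6).
So the only cell in column 3 that can hold 6 is R6C3.
Therefore R6C3 = 6.

6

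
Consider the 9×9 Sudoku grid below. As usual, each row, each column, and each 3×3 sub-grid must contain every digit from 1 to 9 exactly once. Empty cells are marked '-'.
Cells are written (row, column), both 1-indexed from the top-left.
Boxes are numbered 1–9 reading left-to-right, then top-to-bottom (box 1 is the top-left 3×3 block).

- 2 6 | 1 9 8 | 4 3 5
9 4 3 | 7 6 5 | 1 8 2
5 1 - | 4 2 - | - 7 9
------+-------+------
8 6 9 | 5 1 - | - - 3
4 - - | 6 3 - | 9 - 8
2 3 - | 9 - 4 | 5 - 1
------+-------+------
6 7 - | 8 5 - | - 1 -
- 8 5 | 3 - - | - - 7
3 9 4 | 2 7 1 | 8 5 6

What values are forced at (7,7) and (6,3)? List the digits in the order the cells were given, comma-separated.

For (7,7):
  Consider where 3 can go in box 9.
  (7,9) is out (column 9 already has a 3).
  (8,7) is out (row 8 already has a 3).
  (8,8) is out (row 8 already has a 3).
  So the only cell in box 9 that can hold 3 is (7,7).
  So (7,7) = 3.
For (6,3):
  Row 6 already contains {1, 2, 3, 4, 5, 9}.
  Column 3 already contains {3, 4, 5, 6, 9}.
  Its 3×3 block (box 4) already contains {2, 3, 4, 6, 8, 9}.
  The only value from 1–9 not eliminated is 7, so (6,3) = 7.

3,7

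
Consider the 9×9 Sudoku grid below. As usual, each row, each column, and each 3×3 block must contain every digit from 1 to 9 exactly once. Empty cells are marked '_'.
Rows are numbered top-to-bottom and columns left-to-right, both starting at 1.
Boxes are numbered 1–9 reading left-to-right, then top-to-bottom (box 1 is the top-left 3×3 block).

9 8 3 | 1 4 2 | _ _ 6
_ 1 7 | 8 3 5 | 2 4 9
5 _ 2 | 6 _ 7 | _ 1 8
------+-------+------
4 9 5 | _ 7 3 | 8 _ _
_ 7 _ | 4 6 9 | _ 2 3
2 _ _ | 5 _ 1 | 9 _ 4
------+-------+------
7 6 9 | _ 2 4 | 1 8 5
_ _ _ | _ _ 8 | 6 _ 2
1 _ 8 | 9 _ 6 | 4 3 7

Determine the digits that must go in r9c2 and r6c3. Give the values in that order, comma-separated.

2,6

For r9c2:
  Consider where 2 can go in column 2.
  r3c2 is out (row 3 already has a 2).
  r6c2 is out (row 6 already has a 2).
  r8c2 is out (row 8 already has a 2).
  So the only cell in column 2 that can hold 2 is r9c2.
  So r9c2 = 2.
For r6c3:
  Row 6 already contains {1, 2, 4, 5, 9}.
  Column 3 already contains {2, 3, 5, 7, 8, 9}.
  Its 3×3 block (box 4) already contains {2, 4, 5, 7, 9}.
  The only value from 1–9 not eliminated is 6, so r6c3 = 6.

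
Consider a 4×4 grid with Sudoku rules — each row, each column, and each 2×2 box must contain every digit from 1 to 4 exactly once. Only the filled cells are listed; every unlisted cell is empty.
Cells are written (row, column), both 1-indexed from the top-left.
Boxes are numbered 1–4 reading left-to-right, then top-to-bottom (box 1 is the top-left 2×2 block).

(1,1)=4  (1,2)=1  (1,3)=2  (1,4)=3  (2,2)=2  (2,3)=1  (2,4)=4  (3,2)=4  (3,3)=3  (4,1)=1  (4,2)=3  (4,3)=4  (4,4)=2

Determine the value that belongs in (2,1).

3

Row 2 already contains {1, 2, 4}.
Column 1 already contains {1, 4}.
Its 2×2 block (box 1) already contains {1, 2, 4}.
The only value from 1–4 not eliminated is 3, so (2,1) = 3.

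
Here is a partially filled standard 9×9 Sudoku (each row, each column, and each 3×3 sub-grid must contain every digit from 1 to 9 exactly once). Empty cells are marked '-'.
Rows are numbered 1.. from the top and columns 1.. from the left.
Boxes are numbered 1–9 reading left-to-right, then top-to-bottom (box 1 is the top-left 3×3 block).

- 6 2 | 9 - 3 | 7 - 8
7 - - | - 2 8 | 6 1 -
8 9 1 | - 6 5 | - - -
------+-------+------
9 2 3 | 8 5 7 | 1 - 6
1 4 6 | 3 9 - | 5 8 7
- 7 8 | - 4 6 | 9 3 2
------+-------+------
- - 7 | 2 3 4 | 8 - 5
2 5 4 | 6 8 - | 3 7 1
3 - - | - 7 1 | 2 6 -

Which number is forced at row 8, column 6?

9

Row 8 already contains {1, 2, 3, 4, 5, 6, 7, 8}.
Column 6 already contains {1, 3, 4, 5, 6, 7, 8}.
Its 3×3 block (box 8) already contains {1, 2, 3, 4, 6, 7, 8}.
The only value from 1–9 not eliminated is 9, so row 8, column 6 = 9.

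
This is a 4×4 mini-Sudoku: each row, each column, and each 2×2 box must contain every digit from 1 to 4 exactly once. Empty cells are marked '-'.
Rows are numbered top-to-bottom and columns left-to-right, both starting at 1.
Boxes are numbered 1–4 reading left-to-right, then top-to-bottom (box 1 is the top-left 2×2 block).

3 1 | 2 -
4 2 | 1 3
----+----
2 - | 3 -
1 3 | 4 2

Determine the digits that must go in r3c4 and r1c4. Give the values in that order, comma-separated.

For r3c4:
  Row 3 already contains {2, 3}.
  Column 4 already contains {2, 3}.
  Its 2×2 block (box 4) already contains {2, 3, 4}.
  The only value from 1–4 not eliminated is 1, so r3c4 = 1.
For r1c4:
  Row 1 already contains {1, 2, 3}.
  Column 4 already contains {2, 3}.
  Its 2×2 block (box 2) already contains {1, 2, 3}.
  The only value from 1–4 not eliminated is 4, so r1c4 = 4.

1,4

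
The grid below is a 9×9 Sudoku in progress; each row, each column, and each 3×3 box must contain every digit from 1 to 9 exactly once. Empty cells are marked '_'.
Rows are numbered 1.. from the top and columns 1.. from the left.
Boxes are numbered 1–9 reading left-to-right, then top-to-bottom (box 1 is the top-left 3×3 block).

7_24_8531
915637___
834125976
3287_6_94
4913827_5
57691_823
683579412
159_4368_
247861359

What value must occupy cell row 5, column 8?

6

Row 5 already contains {1, 2, 3, 4, 5, 7, 8, 9}.
Column 8 already contains {1, 2, 3, 5, 7, 8, 9}.
Its 3×3 block (box 6) already contains {2, 3, 4, 5, 7, 8, 9}.
The only value from 1–9 not eliminated is 6, so row 5, column 8 = 6.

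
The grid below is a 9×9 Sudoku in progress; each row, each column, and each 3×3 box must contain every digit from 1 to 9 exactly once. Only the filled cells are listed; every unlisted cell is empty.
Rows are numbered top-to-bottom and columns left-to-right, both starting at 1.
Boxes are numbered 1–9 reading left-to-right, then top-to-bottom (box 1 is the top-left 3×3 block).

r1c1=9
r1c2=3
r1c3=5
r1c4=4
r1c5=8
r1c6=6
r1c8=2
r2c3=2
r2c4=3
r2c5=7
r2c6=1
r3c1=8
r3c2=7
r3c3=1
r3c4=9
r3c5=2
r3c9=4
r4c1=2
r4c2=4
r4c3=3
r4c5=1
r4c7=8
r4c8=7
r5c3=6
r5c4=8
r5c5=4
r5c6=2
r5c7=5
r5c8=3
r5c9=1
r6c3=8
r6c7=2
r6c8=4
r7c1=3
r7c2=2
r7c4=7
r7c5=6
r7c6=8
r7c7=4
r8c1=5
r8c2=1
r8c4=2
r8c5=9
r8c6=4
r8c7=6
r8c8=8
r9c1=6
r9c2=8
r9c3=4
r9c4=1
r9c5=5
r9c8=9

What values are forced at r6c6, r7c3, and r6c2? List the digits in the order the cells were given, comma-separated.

7,9,5

For r6c6:
  Consider where 7 can go in column 6.
  r3c6 is out (row 3 already has a 7).
  r4c6 is out (row 4 already has a 7).
  r9c6 is out (box 8 already has a 7).
  So the only cell in column 6 that can hold 7 is r6c6.
  So r6c6 = 7.
For r7c3:
  Row 7 already contains {2, 3, 4, 6, 7, 8}.
  Column 3 already contains {1, 2, 3, 4, 5, 6, 8}.
  Its 3×3 block (box 7) already contains {1, 2, 3, 4, 5, 6, 8}.
  The only value from 1–9 not eliminated is 9, so r7c3 = 9.
For r6c2:
  Consider where 5 can go in column 2.
  r2c2 is out (box 1 already has a 5).
  r5c2 is out (row 5 already has a 5).
  So the only cell in column 2 that can hold 5 is r6c2.
  So r6c2 = 5.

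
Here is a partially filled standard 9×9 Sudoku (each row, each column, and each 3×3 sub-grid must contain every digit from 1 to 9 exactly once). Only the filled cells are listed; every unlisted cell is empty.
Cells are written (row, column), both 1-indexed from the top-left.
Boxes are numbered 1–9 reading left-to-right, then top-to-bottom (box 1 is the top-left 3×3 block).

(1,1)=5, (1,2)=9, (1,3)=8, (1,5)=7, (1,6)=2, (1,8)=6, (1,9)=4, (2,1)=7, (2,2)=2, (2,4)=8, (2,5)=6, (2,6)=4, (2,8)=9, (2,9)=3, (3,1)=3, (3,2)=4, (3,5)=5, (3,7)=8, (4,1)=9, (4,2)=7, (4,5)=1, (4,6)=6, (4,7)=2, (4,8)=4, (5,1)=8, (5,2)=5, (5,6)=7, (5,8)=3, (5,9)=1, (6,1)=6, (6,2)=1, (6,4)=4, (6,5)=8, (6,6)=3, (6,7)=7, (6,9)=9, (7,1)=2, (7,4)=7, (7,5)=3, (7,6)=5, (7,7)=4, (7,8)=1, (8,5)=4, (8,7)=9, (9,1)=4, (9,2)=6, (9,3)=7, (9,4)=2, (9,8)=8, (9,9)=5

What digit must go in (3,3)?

6

Cell (3,3) itself could take any of {1, 6} by direct elimination.
Consider where 6 can go in row 3.
(3,4) is out (box 2 already has a 6).
(3,6) is out (column 6 already has a 6).
(3,8) is out (column 8 already has a 6).
(3,9) is out (box 3 already has a 6).
So the only cell in row 3 that can hold 6 is (3,3).
Therefore (3,3) = 6.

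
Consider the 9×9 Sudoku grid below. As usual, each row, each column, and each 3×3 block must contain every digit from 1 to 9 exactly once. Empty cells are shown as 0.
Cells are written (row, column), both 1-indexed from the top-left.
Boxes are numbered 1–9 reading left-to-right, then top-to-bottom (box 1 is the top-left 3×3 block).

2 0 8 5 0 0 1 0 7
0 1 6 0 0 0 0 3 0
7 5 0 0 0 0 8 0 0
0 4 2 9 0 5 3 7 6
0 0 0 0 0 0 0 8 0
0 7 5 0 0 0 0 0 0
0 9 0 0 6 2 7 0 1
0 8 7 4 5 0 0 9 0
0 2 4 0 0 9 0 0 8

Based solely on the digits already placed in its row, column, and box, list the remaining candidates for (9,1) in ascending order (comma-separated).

1,3,5,6

Row 9 already contains {2, 4, 8, 9}.
Column 1 already contains {2, 7}.
Its 3×3 block (box 7) already contains {2, 4, 7, 8, 9}.
Removing those from 1–9 leaves {1, 3, 5, 6} as the candidates for (9,1).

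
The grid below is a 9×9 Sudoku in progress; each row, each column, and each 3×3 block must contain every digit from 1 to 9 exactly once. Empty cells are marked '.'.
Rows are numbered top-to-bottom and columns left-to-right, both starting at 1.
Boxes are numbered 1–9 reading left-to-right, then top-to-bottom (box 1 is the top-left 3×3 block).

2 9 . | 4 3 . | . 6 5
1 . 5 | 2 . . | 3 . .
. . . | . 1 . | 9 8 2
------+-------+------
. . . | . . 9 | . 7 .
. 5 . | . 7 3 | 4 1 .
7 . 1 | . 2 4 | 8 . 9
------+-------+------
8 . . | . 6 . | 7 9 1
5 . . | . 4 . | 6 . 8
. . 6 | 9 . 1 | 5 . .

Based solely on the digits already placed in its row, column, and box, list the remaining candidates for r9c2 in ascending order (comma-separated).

2,3,4,7

Row 9 already contains {1, 5, 6, 9}.
Column 2 already contains {5, 9}.
Its 3×3 block (box 7) already contains {5, 6, 8}.
Removing those from 1–9 leaves {2, 3, 4, 7} as the candidates for r9c2.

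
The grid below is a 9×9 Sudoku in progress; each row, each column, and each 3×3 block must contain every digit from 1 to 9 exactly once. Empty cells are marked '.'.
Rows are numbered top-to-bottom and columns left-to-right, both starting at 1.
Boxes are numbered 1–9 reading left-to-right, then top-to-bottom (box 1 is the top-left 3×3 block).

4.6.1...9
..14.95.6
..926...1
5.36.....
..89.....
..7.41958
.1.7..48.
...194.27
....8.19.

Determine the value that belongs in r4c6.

8

Cell r4c6 itself could take any of {2, 7, 8} by direct elimination.
Consider where 8 can go in box 5.
r4c5 is out (column 5 already has a 8).
r5c5 is out (row 5 already has a 8).
r5c6 is out (row 5 already has a 8).
r6c4 is out (row 6 already has a 8).
So the only cell in box 5 that can hold 8 is r4c6.
Therefore r4c6 = 8.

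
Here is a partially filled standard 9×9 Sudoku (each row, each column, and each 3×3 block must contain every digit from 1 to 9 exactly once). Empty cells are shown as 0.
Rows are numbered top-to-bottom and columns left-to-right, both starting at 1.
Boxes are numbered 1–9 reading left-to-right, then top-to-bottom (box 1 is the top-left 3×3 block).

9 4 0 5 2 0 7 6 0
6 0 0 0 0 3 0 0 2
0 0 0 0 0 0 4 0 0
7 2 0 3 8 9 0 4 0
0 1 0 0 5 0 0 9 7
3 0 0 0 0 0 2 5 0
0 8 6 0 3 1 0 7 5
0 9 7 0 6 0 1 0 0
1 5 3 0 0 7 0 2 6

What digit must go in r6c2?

6

Row 6 already contains {2, 3, 5}.
Column 2 already contains {1, 2, 4, 5, 8, 9}.
Its 3×3 block (box 4) already contains {1, 2, 3, 7}.
The only value from 1–9 not eliminated is 6, so r6c2 = 6.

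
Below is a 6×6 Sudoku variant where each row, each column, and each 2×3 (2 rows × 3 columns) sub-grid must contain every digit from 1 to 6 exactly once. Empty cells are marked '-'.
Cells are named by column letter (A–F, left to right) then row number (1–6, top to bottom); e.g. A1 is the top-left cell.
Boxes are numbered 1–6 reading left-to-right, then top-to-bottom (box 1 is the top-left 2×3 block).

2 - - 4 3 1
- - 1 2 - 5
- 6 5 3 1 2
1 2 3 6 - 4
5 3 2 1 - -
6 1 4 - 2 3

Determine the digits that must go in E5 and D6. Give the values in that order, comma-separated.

For E5:
  Consider where 4 can go in column E.
  E2 is out (box 2 already has a 4).
  E4 is out (row 4 already has a 4).
  So the only cell in column E that can hold 4 is E5.
  So E5 = 4.
For D6:
  Row 6 already contains {1, 2, 3, 4, 6}.
  Column D already contains {1, 2, 3, 4, 6}.
  Its 2×3 block (box 6) already contains {1, 2, 3}.
  The only value from 1–6 not eliminated is 5, so D6 = 5.

4,5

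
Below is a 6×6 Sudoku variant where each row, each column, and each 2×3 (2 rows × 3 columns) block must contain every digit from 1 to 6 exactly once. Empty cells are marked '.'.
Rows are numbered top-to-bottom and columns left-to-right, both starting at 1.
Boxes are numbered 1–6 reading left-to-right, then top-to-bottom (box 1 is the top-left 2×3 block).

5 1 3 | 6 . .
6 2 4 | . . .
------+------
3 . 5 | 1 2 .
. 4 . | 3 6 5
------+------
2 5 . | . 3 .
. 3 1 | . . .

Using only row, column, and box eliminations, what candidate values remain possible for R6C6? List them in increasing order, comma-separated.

2,4,6

Row 6 already contains {1, 3}.
Column 6 already contains {5}.
Its 2×3 block (box 6) already contains {3}.
Removing those from 1–6 leaves {2, 4, 6} as the candidates for R6C6.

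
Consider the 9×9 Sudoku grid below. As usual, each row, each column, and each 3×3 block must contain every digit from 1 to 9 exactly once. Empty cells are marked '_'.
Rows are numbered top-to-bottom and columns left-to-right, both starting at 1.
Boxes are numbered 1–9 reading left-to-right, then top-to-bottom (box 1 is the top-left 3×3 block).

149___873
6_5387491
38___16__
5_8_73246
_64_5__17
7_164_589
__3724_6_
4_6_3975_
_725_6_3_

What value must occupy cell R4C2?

Row 4 already contains {2, 3, 4, 5, 6, 7, 8}.
Column 2 already contains {4, 6, 7, 8}.
Its 3×3 block (box 4) already contains {1, 4, 5, 6, 7, 8}.
The only value from 1–9 not eliminated is 9, so R4C2 = 9.

9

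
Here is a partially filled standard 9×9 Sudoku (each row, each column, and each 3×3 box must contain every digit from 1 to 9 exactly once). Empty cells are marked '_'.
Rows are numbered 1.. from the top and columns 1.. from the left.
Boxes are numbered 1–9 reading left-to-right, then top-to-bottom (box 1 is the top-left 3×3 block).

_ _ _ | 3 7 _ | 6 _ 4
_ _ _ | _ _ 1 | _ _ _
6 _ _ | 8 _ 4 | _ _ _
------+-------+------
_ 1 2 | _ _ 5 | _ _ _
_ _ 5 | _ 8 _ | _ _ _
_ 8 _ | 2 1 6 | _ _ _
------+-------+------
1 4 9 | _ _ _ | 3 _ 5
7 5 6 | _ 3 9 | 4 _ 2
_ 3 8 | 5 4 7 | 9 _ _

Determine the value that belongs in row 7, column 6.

8

Cell row 7, column 6 itself could take any of {2, 8} by direct elimination.
Consider where 8 can go in box 8.
row 7, column 4 is out (column 4 already has a 8).
row 7, column 5 is out (column 5 already has a 8).
row 8, column 4 is out (column 4 already has a 8).
So the only cell in box 8 that can hold 8 is row 7, column 6.
Therefore row 7, column 6 = 8.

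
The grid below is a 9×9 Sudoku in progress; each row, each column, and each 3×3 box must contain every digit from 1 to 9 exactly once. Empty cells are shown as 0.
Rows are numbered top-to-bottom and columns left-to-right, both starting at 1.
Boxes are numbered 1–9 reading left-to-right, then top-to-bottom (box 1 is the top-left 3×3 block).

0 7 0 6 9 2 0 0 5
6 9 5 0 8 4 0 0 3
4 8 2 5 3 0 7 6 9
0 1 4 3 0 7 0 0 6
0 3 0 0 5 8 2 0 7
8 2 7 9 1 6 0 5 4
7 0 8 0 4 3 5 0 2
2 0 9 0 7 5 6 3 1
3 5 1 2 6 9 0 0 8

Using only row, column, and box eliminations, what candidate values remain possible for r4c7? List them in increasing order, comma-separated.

8,9

Row 4 already contains {1, 3, 4, 6, 7}.
Column 7 already contains {2, 5, 6, 7}.
Its 3×3 block (box 6) already contains {2, 4, 5, 6, 7}.
Removing those from 1–9 leaves {8, 9} as the candidates for r4c7.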